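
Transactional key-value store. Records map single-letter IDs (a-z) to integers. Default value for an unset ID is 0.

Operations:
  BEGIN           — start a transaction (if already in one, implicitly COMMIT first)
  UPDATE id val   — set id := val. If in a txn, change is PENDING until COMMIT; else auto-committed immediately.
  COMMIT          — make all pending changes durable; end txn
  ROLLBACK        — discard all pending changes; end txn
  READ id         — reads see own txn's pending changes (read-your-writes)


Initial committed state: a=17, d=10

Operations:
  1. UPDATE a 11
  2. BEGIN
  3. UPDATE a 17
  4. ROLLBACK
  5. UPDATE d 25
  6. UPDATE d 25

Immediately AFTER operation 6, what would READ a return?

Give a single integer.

Answer: 11

Derivation:
Initial committed: {a=17, d=10}
Op 1: UPDATE a=11 (auto-commit; committed a=11)
Op 2: BEGIN: in_txn=True, pending={}
Op 3: UPDATE a=17 (pending; pending now {a=17})
Op 4: ROLLBACK: discarded pending ['a']; in_txn=False
Op 5: UPDATE d=25 (auto-commit; committed d=25)
Op 6: UPDATE d=25 (auto-commit; committed d=25)
After op 6: visible(a) = 11 (pending={}, committed={a=11, d=25})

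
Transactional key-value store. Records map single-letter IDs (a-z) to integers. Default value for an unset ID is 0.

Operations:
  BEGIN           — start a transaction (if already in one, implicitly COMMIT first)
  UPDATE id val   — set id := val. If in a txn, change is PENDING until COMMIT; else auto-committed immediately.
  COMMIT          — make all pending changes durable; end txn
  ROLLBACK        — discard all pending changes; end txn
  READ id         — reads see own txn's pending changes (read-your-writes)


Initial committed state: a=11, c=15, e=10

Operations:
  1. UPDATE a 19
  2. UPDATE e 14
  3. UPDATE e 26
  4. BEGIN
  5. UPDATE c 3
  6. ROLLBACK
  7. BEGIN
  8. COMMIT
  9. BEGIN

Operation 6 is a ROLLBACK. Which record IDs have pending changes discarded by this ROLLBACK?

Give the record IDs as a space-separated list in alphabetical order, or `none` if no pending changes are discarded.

Initial committed: {a=11, c=15, e=10}
Op 1: UPDATE a=19 (auto-commit; committed a=19)
Op 2: UPDATE e=14 (auto-commit; committed e=14)
Op 3: UPDATE e=26 (auto-commit; committed e=26)
Op 4: BEGIN: in_txn=True, pending={}
Op 5: UPDATE c=3 (pending; pending now {c=3})
Op 6: ROLLBACK: discarded pending ['c']; in_txn=False
Op 7: BEGIN: in_txn=True, pending={}
Op 8: COMMIT: merged [] into committed; committed now {a=19, c=15, e=26}
Op 9: BEGIN: in_txn=True, pending={}
ROLLBACK at op 6 discards: ['c']

Answer: c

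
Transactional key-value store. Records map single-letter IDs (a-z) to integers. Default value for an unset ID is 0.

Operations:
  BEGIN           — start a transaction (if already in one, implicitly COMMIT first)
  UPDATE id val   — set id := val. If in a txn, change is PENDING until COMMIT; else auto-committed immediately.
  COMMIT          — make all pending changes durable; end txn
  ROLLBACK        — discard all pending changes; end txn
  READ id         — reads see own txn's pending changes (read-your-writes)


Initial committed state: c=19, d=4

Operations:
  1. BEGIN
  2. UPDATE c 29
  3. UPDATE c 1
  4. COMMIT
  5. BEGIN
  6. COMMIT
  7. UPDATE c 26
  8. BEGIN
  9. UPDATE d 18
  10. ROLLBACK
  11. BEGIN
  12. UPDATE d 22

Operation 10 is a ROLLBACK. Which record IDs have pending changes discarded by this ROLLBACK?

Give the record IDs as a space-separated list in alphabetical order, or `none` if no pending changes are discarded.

Answer: d

Derivation:
Initial committed: {c=19, d=4}
Op 1: BEGIN: in_txn=True, pending={}
Op 2: UPDATE c=29 (pending; pending now {c=29})
Op 3: UPDATE c=1 (pending; pending now {c=1})
Op 4: COMMIT: merged ['c'] into committed; committed now {c=1, d=4}
Op 5: BEGIN: in_txn=True, pending={}
Op 6: COMMIT: merged [] into committed; committed now {c=1, d=4}
Op 7: UPDATE c=26 (auto-commit; committed c=26)
Op 8: BEGIN: in_txn=True, pending={}
Op 9: UPDATE d=18 (pending; pending now {d=18})
Op 10: ROLLBACK: discarded pending ['d']; in_txn=False
Op 11: BEGIN: in_txn=True, pending={}
Op 12: UPDATE d=22 (pending; pending now {d=22})
ROLLBACK at op 10 discards: ['d']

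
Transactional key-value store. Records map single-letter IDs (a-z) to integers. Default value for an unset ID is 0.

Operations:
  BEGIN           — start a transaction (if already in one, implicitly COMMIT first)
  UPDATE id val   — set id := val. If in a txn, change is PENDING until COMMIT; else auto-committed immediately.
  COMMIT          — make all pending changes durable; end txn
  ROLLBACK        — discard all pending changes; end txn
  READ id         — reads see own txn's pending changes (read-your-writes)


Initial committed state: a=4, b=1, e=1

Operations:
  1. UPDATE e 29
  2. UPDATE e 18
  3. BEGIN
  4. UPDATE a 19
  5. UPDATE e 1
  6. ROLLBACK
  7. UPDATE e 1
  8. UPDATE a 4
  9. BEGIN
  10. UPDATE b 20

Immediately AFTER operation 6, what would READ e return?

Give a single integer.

Initial committed: {a=4, b=1, e=1}
Op 1: UPDATE e=29 (auto-commit; committed e=29)
Op 2: UPDATE e=18 (auto-commit; committed e=18)
Op 3: BEGIN: in_txn=True, pending={}
Op 4: UPDATE a=19 (pending; pending now {a=19})
Op 5: UPDATE e=1 (pending; pending now {a=19, e=1})
Op 6: ROLLBACK: discarded pending ['a', 'e']; in_txn=False
After op 6: visible(e) = 18 (pending={}, committed={a=4, b=1, e=18})

Answer: 18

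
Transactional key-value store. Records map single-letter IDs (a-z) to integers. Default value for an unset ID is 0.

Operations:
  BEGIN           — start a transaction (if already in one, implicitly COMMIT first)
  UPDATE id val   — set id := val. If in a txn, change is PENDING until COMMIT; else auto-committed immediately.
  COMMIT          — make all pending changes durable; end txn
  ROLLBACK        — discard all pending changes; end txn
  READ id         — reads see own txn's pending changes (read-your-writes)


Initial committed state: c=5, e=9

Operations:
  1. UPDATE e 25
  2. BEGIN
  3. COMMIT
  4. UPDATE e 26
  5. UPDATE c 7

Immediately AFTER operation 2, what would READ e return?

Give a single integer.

Initial committed: {c=5, e=9}
Op 1: UPDATE e=25 (auto-commit; committed e=25)
Op 2: BEGIN: in_txn=True, pending={}
After op 2: visible(e) = 25 (pending={}, committed={c=5, e=25})

Answer: 25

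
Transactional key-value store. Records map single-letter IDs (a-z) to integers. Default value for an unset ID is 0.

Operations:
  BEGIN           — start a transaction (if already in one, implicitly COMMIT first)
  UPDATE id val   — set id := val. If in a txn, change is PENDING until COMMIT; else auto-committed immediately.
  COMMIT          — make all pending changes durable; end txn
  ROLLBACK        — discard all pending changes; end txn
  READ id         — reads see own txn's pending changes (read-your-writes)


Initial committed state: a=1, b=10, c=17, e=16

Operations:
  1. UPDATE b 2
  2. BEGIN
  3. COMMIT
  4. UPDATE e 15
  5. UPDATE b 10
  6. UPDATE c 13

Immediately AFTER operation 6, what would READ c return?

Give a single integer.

Answer: 13

Derivation:
Initial committed: {a=1, b=10, c=17, e=16}
Op 1: UPDATE b=2 (auto-commit; committed b=2)
Op 2: BEGIN: in_txn=True, pending={}
Op 3: COMMIT: merged [] into committed; committed now {a=1, b=2, c=17, e=16}
Op 4: UPDATE e=15 (auto-commit; committed e=15)
Op 5: UPDATE b=10 (auto-commit; committed b=10)
Op 6: UPDATE c=13 (auto-commit; committed c=13)
After op 6: visible(c) = 13 (pending={}, committed={a=1, b=10, c=13, e=15})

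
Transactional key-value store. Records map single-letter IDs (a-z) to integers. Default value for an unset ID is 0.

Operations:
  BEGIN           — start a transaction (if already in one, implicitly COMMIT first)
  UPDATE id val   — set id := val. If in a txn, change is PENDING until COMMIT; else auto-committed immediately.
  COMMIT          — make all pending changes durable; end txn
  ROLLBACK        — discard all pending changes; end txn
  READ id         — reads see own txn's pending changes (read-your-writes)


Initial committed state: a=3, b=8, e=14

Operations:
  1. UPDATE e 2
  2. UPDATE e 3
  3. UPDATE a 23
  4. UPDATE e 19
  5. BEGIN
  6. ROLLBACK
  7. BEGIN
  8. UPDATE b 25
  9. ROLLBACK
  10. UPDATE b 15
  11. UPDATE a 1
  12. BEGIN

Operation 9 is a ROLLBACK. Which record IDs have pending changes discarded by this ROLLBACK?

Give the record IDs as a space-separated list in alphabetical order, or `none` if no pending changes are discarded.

Initial committed: {a=3, b=8, e=14}
Op 1: UPDATE e=2 (auto-commit; committed e=2)
Op 2: UPDATE e=3 (auto-commit; committed e=3)
Op 3: UPDATE a=23 (auto-commit; committed a=23)
Op 4: UPDATE e=19 (auto-commit; committed e=19)
Op 5: BEGIN: in_txn=True, pending={}
Op 6: ROLLBACK: discarded pending []; in_txn=False
Op 7: BEGIN: in_txn=True, pending={}
Op 8: UPDATE b=25 (pending; pending now {b=25})
Op 9: ROLLBACK: discarded pending ['b']; in_txn=False
Op 10: UPDATE b=15 (auto-commit; committed b=15)
Op 11: UPDATE a=1 (auto-commit; committed a=1)
Op 12: BEGIN: in_txn=True, pending={}
ROLLBACK at op 9 discards: ['b']

Answer: b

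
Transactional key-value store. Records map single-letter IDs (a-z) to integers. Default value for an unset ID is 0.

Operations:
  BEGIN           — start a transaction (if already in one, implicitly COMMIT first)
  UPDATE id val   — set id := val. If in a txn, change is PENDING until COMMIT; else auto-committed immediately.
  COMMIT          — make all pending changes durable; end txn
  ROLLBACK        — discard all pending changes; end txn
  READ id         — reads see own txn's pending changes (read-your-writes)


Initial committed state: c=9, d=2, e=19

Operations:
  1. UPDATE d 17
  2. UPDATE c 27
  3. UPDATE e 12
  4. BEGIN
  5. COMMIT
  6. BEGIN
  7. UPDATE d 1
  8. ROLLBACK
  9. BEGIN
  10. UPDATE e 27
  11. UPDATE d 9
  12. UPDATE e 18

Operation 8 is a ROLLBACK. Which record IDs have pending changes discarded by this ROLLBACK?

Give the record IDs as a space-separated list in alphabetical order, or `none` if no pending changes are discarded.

Initial committed: {c=9, d=2, e=19}
Op 1: UPDATE d=17 (auto-commit; committed d=17)
Op 2: UPDATE c=27 (auto-commit; committed c=27)
Op 3: UPDATE e=12 (auto-commit; committed e=12)
Op 4: BEGIN: in_txn=True, pending={}
Op 5: COMMIT: merged [] into committed; committed now {c=27, d=17, e=12}
Op 6: BEGIN: in_txn=True, pending={}
Op 7: UPDATE d=1 (pending; pending now {d=1})
Op 8: ROLLBACK: discarded pending ['d']; in_txn=False
Op 9: BEGIN: in_txn=True, pending={}
Op 10: UPDATE e=27 (pending; pending now {e=27})
Op 11: UPDATE d=9 (pending; pending now {d=9, e=27})
Op 12: UPDATE e=18 (pending; pending now {d=9, e=18})
ROLLBACK at op 8 discards: ['d']

Answer: d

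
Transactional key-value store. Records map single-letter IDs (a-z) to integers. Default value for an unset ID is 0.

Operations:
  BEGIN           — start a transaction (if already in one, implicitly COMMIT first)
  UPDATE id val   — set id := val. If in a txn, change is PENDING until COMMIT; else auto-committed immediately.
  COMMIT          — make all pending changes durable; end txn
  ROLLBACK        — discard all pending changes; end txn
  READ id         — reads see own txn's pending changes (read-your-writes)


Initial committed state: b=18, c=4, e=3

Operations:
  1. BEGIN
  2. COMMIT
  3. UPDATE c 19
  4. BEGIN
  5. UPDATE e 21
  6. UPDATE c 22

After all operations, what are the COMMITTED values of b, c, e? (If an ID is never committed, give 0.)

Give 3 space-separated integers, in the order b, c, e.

Answer: 18 19 3

Derivation:
Initial committed: {b=18, c=4, e=3}
Op 1: BEGIN: in_txn=True, pending={}
Op 2: COMMIT: merged [] into committed; committed now {b=18, c=4, e=3}
Op 3: UPDATE c=19 (auto-commit; committed c=19)
Op 4: BEGIN: in_txn=True, pending={}
Op 5: UPDATE e=21 (pending; pending now {e=21})
Op 6: UPDATE c=22 (pending; pending now {c=22, e=21})
Final committed: {b=18, c=19, e=3}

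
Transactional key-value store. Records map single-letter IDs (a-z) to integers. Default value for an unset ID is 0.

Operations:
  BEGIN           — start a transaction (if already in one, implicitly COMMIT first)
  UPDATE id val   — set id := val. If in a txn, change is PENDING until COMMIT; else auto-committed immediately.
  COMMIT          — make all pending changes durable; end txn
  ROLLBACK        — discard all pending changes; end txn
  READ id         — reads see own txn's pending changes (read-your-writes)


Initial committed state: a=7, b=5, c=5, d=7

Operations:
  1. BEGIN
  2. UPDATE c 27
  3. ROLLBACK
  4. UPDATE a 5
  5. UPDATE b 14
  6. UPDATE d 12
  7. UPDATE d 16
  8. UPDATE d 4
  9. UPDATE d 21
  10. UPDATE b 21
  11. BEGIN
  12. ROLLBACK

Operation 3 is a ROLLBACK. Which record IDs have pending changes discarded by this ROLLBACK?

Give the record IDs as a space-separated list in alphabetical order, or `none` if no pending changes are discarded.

Answer: c

Derivation:
Initial committed: {a=7, b=5, c=5, d=7}
Op 1: BEGIN: in_txn=True, pending={}
Op 2: UPDATE c=27 (pending; pending now {c=27})
Op 3: ROLLBACK: discarded pending ['c']; in_txn=False
Op 4: UPDATE a=5 (auto-commit; committed a=5)
Op 5: UPDATE b=14 (auto-commit; committed b=14)
Op 6: UPDATE d=12 (auto-commit; committed d=12)
Op 7: UPDATE d=16 (auto-commit; committed d=16)
Op 8: UPDATE d=4 (auto-commit; committed d=4)
Op 9: UPDATE d=21 (auto-commit; committed d=21)
Op 10: UPDATE b=21 (auto-commit; committed b=21)
Op 11: BEGIN: in_txn=True, pending={}
Op 12: ROLLBACK: discarded pending []; in_txn=False
ROLLBACK at op 3 discards: ['c']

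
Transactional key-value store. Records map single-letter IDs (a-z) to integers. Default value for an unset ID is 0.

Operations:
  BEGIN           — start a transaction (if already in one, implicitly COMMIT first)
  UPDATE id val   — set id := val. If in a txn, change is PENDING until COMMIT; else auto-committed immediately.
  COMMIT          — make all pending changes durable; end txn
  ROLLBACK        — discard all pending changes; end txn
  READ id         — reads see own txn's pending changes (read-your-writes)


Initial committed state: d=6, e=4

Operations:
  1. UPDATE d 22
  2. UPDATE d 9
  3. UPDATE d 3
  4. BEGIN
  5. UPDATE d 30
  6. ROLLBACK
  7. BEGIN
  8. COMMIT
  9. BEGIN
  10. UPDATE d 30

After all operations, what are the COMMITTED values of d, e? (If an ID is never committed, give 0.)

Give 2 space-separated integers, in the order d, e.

Answer: 3 4

Derivation:
Initial committed: {d=6, e=4}
Op 1: UPDATE d=22 (auto-commit; committed d=22)
Op 2: UPDATE d=9 (auto-commit; committed d=9)
Op 3: UPDATE d=3 (auto-commit; committed d=3)
Op 4: BEGIN: in_txn=True, pending={}
Op 5: UPDATE d=30 (pending; pending now {d=30})
Op 6: ROLLBACK: discarded pending ['d']; in_txn=False
Op 7: BEGIN: in_txn=True, pending={}
Op 8: COMMIT: merged [] into committed; committed now {d=3, e=4}
Op 9: BEGIN: in_txn=True, pending={}
Op 10: UPDATE d=30 (pending; pending now {d=30})
Final committed: {d=3, e=4}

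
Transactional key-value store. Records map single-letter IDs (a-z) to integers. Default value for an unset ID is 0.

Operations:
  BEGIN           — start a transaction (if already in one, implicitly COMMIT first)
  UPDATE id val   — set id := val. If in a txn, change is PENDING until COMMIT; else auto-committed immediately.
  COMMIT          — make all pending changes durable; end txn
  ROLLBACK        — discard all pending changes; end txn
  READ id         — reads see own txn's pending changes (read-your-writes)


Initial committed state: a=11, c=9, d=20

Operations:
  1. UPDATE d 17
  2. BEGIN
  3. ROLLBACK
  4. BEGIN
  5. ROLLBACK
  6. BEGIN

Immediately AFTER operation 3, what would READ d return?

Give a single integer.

Initial committed: {a=11, c=9, d=20}
Op 1: UPDATE d=17 (auto-commit; committed d=17)
Op 2: BEGIN: in_txn=True, pending={}
Op 3: ROLLBACK: discarded pending []; in_txn=False
After op 3: visible(d) = 17 (pending={}, committed={a=11, c=9, d=17})

Answer: 17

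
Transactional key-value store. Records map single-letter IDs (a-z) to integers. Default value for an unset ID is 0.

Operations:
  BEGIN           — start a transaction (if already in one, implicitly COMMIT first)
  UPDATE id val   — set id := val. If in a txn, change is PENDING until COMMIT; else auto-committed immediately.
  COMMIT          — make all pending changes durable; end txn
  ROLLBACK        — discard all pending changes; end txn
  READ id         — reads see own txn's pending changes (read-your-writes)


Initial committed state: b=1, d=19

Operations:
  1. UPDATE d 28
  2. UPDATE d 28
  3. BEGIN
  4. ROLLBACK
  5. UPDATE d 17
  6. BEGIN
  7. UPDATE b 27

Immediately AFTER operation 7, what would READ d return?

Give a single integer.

Initial committed: {b=1, d=19}
Op 1: UPDATE d=28 (auto-commit; committed d=28)
Op 2: UPDATE d=28 (auto-commit; committed d=28)
Op 3: BEGIN: in_txn=True, pending={}
Op 4: ROLLBACK: discarded pending []; in_txn=False
Op 5: UPDATE d=17 (auto-commit; committed d=17)
Op 6: BEGIN: in_txn=True, pending={}
Op 7: UPDATE b=27 (pending; pending now {b=27})
After op 7: visible(d) = 17 (pending={b=27}, committed={b=1, d=17})

Answer: 17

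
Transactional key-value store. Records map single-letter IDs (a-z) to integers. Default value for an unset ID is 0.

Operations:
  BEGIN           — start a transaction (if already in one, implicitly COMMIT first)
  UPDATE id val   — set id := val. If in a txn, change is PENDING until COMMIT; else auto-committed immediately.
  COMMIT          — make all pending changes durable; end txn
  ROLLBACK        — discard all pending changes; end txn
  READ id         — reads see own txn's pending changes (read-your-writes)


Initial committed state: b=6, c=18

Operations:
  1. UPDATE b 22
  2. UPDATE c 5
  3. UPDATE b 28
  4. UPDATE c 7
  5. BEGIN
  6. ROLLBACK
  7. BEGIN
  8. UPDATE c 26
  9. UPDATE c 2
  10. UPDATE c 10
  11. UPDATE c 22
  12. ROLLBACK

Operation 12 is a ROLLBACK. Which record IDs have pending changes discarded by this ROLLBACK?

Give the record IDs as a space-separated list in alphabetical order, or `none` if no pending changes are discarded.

Initial committed: {b=6, c=18}
Op 1: UPDATE b=22 (auto-commit; committed b=22)
Op 2: UPDATE c=5 (auto-commit; committed c=5)
Op 3: UPDATE b=28 (auto-commit; committed b=28)
Op 4: UPDATE c=7 (auto-commit; committed c=7)
Op 5: BEGIN: in_txn=True, pending={}
Op 6: ROLLBACK: discarded pending []; in_txn=False
Op 7: BEGIN: in_txn=True, pending={}
Op 8: UPDATE c=26 (pending; pending now {c=26})
Op 9: UPDATE c=2 (pending; pending now {c=2})
Op 10: UPDATE c=10 (pending; pending now {c=10})
Op 11: UPDATE c=22 (pending; pending now {c=22})
Op 12: ROLLBACK: discarded pending ['c']; in_txn=False
ROLLBACK at op 12 discards: ['c']

Answer: c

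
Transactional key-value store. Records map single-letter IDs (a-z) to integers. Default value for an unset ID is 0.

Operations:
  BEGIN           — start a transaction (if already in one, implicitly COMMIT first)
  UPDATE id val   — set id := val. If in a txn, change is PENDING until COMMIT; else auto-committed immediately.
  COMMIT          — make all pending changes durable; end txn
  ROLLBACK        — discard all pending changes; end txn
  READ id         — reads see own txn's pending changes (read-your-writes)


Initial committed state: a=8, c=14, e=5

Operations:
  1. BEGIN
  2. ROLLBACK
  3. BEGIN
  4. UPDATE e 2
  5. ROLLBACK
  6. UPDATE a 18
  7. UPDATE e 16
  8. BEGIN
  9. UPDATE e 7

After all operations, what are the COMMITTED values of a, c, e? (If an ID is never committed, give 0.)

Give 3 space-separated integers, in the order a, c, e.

Initial committed: {a=8, c=14, e=5}
Op 1: BEGIN: in_txn=True, pending={}
Op 2: ROLLBACK: discarded pending []; in_txn=False
Op 3: BEGIN: in_txn=True, pending={}
Op 4: UPDATE e=2 (pending; pending now {e=2})
Op 5: ROLLBACK: discarded pending ['e']; in_txn=False
Op 6: UPDATE a=18 (auto-commit; committed a=18)
Op 7: UPDATE e=16 (auto-commit; committed e=16)
Op 8: BEGIN: in_txn=True, pending={}
Op 9: UPDATE e=7 (pending; pending now {e=7})
Final committed: {a=18, c=14, e=16}

Answer: 18 14 16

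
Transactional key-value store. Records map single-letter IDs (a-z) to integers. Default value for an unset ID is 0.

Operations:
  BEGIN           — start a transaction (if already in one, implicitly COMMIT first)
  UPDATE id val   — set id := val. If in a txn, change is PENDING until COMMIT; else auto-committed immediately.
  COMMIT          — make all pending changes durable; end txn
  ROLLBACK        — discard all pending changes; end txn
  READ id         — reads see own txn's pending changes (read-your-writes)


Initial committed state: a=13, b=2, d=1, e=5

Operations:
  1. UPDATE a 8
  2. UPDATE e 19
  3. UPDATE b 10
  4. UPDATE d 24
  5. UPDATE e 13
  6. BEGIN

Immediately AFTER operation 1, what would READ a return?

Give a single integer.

Answer: 8

Derivation:
Initial committed: {a=13, b=2, d=1, e=5}
Op 1: UPDATE a=8 (auto-commit; committed a=8)
After op 1: visible(a) = 8 (pending={}, committed={a=8, b=2, d=1, e=5})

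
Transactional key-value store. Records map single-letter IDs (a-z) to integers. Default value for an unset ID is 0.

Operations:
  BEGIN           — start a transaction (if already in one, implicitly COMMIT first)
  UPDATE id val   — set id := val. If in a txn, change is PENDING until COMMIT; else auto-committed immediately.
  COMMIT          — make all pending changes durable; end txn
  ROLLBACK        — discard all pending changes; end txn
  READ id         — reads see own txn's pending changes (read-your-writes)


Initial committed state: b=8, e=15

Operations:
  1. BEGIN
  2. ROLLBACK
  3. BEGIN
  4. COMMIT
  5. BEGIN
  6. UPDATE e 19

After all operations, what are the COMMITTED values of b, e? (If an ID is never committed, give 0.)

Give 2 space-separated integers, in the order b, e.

Answer: 8 15

Derivation:
Initial committed: {b=8, e=15}
Op 1: BEGIN: in_txn=True, pending={}
Op 2: ROLLBACK: discarded pending []; in_txn=False
Op 3: BEGIN: in_txn=True, pending={}
Op 4: COMMIT: merged [] into committed; committed now {b=8, e=15}
Op 5: BEGIN: in_txn=True, pending={}
Op 6: UPDATE e=19 (pending; pending now {e=19})
Final committed: {b=8, e=15}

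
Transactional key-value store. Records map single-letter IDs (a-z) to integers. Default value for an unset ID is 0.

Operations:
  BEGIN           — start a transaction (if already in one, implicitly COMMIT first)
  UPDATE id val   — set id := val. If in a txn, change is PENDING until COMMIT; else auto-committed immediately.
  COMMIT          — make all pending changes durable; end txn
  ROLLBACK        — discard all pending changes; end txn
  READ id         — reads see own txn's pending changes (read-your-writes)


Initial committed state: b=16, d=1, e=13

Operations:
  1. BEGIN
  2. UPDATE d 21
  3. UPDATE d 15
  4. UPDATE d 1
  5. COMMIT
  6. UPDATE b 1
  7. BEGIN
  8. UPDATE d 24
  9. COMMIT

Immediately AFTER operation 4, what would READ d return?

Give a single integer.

Initial committed: {b=16, d=1, e=13}
Op 1: BEGIN: in_txn=True, pending={}
Op 2: UPDATE d=21 (pending; pending now {d=21})
Op 3: UPDATE d=15 (pending; pending now {d=15})
Op 4: UPDATE d=1 (pending; pending now {d=1})
After op 4: visible(d) = 1 (pending={d=1}, committed={b=16, d=1, e=13})

Answer: 1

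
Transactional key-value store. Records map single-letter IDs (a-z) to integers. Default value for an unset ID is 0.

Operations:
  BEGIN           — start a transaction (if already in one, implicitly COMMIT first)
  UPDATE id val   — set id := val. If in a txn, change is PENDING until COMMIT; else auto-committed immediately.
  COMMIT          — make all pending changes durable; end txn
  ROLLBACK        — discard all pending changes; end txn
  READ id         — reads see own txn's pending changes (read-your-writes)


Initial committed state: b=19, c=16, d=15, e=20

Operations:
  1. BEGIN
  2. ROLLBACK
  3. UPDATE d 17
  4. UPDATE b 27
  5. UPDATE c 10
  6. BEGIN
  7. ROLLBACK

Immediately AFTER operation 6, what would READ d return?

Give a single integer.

Initial committed: {b=19, c=16, d=15, e=20}
Op 1: BEGIN: in_txn=True, pending={}
Op 2: ROLLBACK: discarded pending []; in_txn=False
Op 3: UPDATE d=17 (auto-commit; committed d=17)
Op 4: UPDATE b=27 (auto-commit; committed b=27)
Op 5: UPDATE c=10 (auto-commit; committed c=10)
Op 6: BEGIN: in_txn=True, pending={}
After op 6: visible(d) = 17 (pending={}, committed={b=27, c=10, d=17, e=20})

Answer: 17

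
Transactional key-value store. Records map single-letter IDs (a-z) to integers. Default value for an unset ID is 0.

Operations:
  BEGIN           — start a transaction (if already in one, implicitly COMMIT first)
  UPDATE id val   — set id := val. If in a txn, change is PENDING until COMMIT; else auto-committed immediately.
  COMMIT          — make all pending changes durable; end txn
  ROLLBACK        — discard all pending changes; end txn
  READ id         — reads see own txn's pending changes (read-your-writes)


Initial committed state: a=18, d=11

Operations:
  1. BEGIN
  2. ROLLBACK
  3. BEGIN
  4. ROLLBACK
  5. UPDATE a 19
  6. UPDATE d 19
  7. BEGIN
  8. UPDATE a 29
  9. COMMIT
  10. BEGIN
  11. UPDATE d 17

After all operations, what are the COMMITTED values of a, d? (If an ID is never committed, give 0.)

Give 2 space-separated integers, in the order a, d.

Answer: 29 19

Derivation:
Initial committed: {a=18, d=11}
Op 1: BEGIN: in_txn=True, pending={}
Op 2: ROLLBACK: discarded pending []; in_txn=False
Op 3: BEGIN: in_txn=True, pending={}
Op 4: ROLLBACK: discarded pending []; in_txn=False
Op 5: UPDATE a=19 (auto-commit; committed a=19)
Op 6: UPDATE d=19 (auto-commit; committed d=19)
Op 7: BEGIN: in_txn=True, pending={}
Op 8: UPDATE a=29 (pending; pending now {a=29})
Op 9: COMMIT: merged ['a'] into committed; committed now {a=29, d=19}
Op 10: BEGIN: in_txn=True, pending={}
Op 11: UPDATE d=17 (pending; pending now {d=17})
Final committed: {a=29, d=19}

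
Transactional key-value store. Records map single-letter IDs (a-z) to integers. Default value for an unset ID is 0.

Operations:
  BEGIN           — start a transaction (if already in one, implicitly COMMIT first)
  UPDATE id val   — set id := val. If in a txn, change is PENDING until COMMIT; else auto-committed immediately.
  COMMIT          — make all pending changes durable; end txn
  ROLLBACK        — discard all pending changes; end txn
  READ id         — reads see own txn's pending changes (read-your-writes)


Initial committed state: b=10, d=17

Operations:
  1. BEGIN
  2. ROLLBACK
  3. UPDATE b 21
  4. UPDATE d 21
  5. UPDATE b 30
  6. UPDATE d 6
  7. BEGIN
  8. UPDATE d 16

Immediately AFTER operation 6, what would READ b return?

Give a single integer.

Answer: 30

Derivation:
Initial committed: {b=10, d=17}
Op 1: BEGIN: in_txn=True, pending={}
Op 2: ROLLBACK: discarded pending []; in_txn=False
Op 3: UPDATE b=21 (auto-commit; committed b=21)
Op 4: UPDATE d=21 (auto-commit; committed d=21)
Op 5: UPDATE b=30 (auto-commit; committed b=30)
Op 6: UPDATE d=6 (auto-commit; committed d=6)
After op 6: visible(b) = 30 (pending={}, committed={b=30, d=6})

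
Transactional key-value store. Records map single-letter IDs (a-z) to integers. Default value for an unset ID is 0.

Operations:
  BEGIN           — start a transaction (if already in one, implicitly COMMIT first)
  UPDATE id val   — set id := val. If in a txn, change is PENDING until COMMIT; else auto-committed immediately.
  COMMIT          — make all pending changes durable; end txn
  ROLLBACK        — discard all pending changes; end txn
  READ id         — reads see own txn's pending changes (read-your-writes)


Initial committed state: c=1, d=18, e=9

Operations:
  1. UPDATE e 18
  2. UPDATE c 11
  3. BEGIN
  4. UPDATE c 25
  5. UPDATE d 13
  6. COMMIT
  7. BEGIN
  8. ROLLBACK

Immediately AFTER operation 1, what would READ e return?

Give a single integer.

Initial committed: {c=1, d=18, e=9}
Op 1: UPDATE e=18 (auto-commit; committed e=18)
After op 1: visible(e) = 18 (pending={}, committed={c=1, d=18, e=18})

Answer: 18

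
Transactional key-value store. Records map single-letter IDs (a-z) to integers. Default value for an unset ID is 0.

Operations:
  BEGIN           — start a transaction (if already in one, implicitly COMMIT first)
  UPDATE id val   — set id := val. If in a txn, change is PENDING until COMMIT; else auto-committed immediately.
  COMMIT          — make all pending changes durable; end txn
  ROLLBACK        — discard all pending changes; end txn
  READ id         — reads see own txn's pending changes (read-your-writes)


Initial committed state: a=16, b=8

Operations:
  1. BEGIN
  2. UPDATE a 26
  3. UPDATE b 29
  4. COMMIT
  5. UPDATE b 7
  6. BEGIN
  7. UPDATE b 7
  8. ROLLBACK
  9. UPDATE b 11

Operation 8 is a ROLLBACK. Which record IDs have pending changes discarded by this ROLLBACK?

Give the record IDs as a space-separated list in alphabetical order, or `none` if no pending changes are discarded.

Answer: b

Derivation:
Initial committed: {a=16, b=8}
Op 1: BEGIN: in_txn=True, pending={}
Op 2: UPDATE a=26 (pending; pending now {a=26})
Op 3: UPDATE b=29 (pending; pending now {a=26, b=29})
Op 4: COMMIT: merged ['a', 'b'] into committed; committed now {a=26, b=29}
Op 5: UPDATE b=7 (auto-commit; committed b=7)
Op 6: BEGIN: in_txn=True, pending={}
Op 7: UPDATE b=7 (pending; pending now {b=7})
Op 8: ROLLBACK: discarded pending ['b']; in_txn=False
Op 9: UPDATE b=11 (auto-commit; committed b=11)
ROLLBACK at op 8 discards: ['b']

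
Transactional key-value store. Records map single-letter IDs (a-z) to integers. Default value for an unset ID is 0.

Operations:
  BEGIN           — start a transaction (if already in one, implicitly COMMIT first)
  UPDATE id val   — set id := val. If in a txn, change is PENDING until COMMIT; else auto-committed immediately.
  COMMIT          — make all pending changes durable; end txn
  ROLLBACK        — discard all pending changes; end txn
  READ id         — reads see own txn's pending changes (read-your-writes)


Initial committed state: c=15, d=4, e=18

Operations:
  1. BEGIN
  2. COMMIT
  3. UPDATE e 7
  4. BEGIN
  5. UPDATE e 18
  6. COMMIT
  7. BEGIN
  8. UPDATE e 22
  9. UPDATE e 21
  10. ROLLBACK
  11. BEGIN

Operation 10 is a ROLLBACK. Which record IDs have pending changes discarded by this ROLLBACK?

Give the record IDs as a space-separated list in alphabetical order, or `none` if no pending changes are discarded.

Initial committed: {c=15, d=4, e=18}
Op 1: BEGIN: in_txn=True, pending={}
Op 2: COMMIT: merged [] into committed; committed now {c=15, d=4, e=18}
Op 3: UPDATE e=7 (auto-commit; committed e=7)
Op 4: BEGIN: in_txn=True, pending={}
Op 5: UPDATE e=18 (pending; pending now {e=18})
Op 6: COMMIT: merged ['e'] into committed; committed now {c=15, d=4, e=18}
Op 7: BEGIN: in_txn=True, pending={}
Op 8: UPDATE e=22 (pending; pending now {e=22})
Op 9: UPDATE e=21 (pending; pending now {e=21})
Op 10: ROLLBACK: discarded pending ['e']; in_txn=False
Op 11: BEGIN: in_txn=True, pending={}
ROLLBACK at op 10 discards: ['e']

Answer: e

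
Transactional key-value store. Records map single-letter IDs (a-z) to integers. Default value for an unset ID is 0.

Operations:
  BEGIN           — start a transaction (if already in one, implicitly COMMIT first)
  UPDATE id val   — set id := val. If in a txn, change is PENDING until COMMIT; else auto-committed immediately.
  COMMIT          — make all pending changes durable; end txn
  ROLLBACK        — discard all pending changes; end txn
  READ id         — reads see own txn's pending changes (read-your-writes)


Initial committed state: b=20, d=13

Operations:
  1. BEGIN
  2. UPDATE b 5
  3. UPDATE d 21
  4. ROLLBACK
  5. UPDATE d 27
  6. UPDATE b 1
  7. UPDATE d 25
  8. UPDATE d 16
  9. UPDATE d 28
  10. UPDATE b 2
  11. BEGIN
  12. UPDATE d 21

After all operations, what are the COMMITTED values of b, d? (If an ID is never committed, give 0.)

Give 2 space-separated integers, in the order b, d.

Answer: 2 28

Derivation:
Initial committed: {b=20, d=13}
Op 1: BEGIN: in_txn=True, pending={}
Op 2: UPDATE b=5 (pending; pending now {b=5})
Op 3: UPDATE d=21 (pending; pending now {b=5, d=21})
Op 4: ROLLBACK: discarded pending ['b', 'd']; in_txn=False
Op 5: UPDATE d=27 (auto-commit; committed d=27)
Op 6: UPDATE b=1 (auto-commit; committed b=1)
Op 7: UPDATE d=25 (auto-commit; committed d=25)
Op 8: UPDATE d=16 (auto-commit; committed d=16)
Op 9: UPDATE d=28 (auto-commit; committed d=28)
Op 10: UPDATE b=2 (auto-commit; committed b=2)
Op 11: BEGIN: in_txn=True, pending={}
Op 12: UPDATE d=21 (pending; pending now {d=21})
Final committed: {b=2, d=28}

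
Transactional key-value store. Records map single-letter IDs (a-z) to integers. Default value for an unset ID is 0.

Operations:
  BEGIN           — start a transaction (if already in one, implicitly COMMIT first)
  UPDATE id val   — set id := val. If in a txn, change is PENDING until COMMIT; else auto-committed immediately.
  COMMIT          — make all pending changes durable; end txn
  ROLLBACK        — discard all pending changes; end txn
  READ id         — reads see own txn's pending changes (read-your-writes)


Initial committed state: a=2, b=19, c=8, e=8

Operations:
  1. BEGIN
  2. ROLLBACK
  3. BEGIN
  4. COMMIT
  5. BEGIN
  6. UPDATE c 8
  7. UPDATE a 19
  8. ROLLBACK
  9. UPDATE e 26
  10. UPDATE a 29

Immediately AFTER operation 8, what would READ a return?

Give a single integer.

Initial committed: {a=2, b=19, c=8, e=8}
Op 1: BEGIN: in_txn=True, pending={}
Op 2: ROLLBACK: discarded pending []; in_txn=False
Op 3: BEGIN: in_txn=True, pending={}
Op 4: COMMIT: merged [] into committed; committed now {a=2, b=19, c=8, e=8}
Op 5: BEGIN: in_txn=True, pending={}
Op 6: UPDATE c=8 (pending; pending now {c=8})
Op 7: UPDATE a=19 (pending; pending now {a=19, c=8})
Op 8: ROLLBACK: discarded pending ['a', 'c']; in_txn=False
After op 8: visible(a) = 2 (pending={}, committed={a=2, b=19, c=8, e=8})

Answer: 2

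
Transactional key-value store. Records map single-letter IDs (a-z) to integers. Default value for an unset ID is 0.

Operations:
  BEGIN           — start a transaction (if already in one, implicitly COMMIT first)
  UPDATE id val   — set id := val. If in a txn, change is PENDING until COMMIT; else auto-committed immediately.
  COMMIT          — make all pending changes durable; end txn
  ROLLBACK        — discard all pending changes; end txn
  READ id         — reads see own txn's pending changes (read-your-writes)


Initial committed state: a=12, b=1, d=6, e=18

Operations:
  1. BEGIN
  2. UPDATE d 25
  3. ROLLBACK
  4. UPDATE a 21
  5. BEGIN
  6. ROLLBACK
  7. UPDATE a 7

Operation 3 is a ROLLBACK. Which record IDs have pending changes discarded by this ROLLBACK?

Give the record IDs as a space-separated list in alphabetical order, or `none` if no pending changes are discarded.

Initial committed: {a=12, b=1, d=6, e=18}
Op 1: BEGIN: in_txn=True, pending={}
Op 2: UPDATE d=25 (pending; pending now {d=25})
Op 3: ROLLBACK: discarded pending ['d']; in_txn=False
Op 4: UPDATE a=21 (auto-commit; committed a=21)
Op 5: BEGIN: in_txn=True, pending={}
Op 6: ROLLBACK: discarded pending []; in_txn=False
Op 7: UPDATE a=7 (auto-commit; committed a=7)
ROLLBACK at op 3 discards: ['d']

Answer: d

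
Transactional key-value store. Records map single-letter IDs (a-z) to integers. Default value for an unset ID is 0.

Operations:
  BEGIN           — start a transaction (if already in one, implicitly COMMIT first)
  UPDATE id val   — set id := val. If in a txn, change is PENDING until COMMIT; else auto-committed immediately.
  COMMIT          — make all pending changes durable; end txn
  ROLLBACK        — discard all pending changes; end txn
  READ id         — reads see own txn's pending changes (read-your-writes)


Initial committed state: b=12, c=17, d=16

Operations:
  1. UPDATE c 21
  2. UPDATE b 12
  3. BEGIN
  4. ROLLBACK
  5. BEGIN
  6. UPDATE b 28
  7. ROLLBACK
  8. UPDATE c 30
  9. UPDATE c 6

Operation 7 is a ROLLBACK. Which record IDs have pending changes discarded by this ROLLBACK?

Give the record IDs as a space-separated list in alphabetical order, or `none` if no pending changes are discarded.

Initial committed: {b=12, c=17, d=16}
Op 1: UPDATE c=21 (auto-commit; committed c=21)
Op 2: UPDATE b=12 (auto-commit; committed b=12)
Op 3: BEGIN: in_txn=True, pending={}
Op 4: ROLLBACK: discarded pending []; in_txn=False
Op 5: BEGIN: in_txn=True, pending={}
Op 6: UPDATE b=28 (pending; pending now {b=28})
Op 7: ROLLBACK: discarded pending ['b']; in_txn=False
Op 8: UPDATE c=30 (auto-commit; committed c=30)
Op 9: UPDATE c=6 (auto-commit; committed c=6)
ROLLBACK at op 7 discards: ['b']

Answer: b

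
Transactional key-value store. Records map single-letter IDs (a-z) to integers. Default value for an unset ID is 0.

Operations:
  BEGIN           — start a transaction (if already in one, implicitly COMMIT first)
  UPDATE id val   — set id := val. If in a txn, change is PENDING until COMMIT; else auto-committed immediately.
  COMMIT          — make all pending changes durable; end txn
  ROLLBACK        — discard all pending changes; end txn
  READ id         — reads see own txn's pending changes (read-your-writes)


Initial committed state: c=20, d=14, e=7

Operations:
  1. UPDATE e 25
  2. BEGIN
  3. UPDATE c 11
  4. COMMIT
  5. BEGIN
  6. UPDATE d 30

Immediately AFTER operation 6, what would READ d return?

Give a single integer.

Answer: 30

Derivation:
Initial committed: {c=20, d=14, e=7}
Op 1: UPDATE e=25 (auto-commit; committed e=25)
Op 2: BEGIN: in_txn=True, pending={}
Op 3: UPDATE c=11 (pending; pending now {c=11})
Op 4: COMMIT: merged ['c'] into committed; committed now {c=11, d=14, e=25}
Op 5: BEGIN: in_txn=True, pending={}
Op 6: UPDATE d=30 (pending; pending now {d=30})
After op 6: visible(d) = 30 (pending={d=30}, committed={c=11, d=14, e=25})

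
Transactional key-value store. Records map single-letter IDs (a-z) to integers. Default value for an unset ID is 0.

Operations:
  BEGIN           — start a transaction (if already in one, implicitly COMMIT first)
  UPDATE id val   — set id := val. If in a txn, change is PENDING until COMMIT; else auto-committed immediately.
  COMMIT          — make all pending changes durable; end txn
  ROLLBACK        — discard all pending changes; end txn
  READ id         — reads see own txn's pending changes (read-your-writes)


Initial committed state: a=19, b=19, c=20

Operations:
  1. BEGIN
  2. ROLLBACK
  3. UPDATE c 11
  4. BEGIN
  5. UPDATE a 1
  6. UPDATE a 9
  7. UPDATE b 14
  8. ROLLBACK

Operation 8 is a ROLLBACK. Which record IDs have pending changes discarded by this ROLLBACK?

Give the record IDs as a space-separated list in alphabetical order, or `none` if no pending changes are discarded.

Initial committed: {a=19, b=19, c=20}
Op 1: BEGIN: in_txn=True, pending={}
Op 2: ROLLBACK: discarded pending []; in_txn=False
Op 3: UPDATE c=11 (auto-commit; committed c=11)
Op 4: BEGIN: in_txn=True, pending={}
Op 5: UPDATE a=1 (pending; pending now {a=1})
Op 6: UPDATE a=9 (pending; pending now {a=9})
Op 7: UPDATE b=14 (pending; pending now {a=9, b=14})
Op 8: ROLLBACK: discarded pending ['a', 'b']; in_txn=False
ROLLBACK at op 8 discards: ['a', 'b']

Answer: a b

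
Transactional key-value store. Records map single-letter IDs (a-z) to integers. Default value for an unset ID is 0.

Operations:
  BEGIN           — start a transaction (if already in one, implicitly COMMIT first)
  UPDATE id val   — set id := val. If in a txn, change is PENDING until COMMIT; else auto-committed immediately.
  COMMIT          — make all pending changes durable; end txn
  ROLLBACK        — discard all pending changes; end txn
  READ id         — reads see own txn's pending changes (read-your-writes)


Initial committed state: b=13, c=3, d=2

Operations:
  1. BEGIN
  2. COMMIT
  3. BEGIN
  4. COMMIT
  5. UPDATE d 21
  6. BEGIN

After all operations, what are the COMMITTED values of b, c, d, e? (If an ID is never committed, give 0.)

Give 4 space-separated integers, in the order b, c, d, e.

Answer: 13 3 21 0

Derivation:
Initial committed: {b=13, c=3, d=2}
Op 1: BEGIN: in_txn=True, pending={}
Op 2: COMMIT: merged [] into committed; committed now {b=13, c=3, d=2}
Op 3: BEGIN: in_txn=True, pending={}
Op 4: COMMIT: merged [] into committed; committed now {b=13, c=3, d=2}
Op 5: UPDATE d=21 (auto-commit; committed d=21)
Op 6: BEGIN: in_txn=True, pending={}
Final committed: {b=13, c=3, d=21}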